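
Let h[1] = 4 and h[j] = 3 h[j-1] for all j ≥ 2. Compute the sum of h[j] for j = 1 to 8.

h[2] = 3*4 = 12
h[3] = 3*12 = 36
h[4] = 3*36 = 108
h[5] = 3*108 = 324
h[6] = 3*324 = 972
h[7] = 3*972 = 2916
h[8] = 3*2916 = 8748
Sum = 4 + 12 + 36 + 108 + 324 + 972 + 2916 + 8748 = 13120

13120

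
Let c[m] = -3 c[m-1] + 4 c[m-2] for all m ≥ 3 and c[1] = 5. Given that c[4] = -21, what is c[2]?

3

Let c[2] = w.
c[3] = 20 - 3w
c[4] = -60 + 13w
So -60 + 13w = -21, giving w = 3.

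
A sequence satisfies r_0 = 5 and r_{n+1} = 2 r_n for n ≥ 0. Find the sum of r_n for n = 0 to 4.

r_1 = 2(5) = 10
r_2 = 2(10) = 20
r_3 = 2(20) = 40
r_4 = 2(40) = 80
Sum = 5 + 10 + 20 + 40 + 80 = 155

155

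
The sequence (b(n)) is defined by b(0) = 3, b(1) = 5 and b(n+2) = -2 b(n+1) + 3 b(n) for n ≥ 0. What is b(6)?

b(2) = -2·5 + 3·3 = -1
b(3) = -2·(-1) + 3·5 = 17
b(4) = -2·17 + 3·(-1) = -37
b(5) = -2·(-37) + 3·17 = 125
b(6) = -2·125 + 3·(-37) = -361

-361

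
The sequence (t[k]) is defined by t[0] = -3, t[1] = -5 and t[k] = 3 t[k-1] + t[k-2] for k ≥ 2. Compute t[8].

t[2] = 3(-5) + (-3) = -18
t[3] = 3(-18) + (-5) = -59
t[4] = 3(-59) + (-18) = -195
t[5] = 3(-195) + (-59) = -644
t[6] = 3(-644) + (-195) = -2127
t[7] = 3(-2127) + (-644) = -7025
t[8] = 3(-7025) + (-2127) = -23202

-23202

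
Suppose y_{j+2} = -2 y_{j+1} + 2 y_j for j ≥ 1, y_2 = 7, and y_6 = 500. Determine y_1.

-6

Let y_1 = x.
y_3 = -14 + 2x
y_4 = 42 - 4x
y_5 = -112 + 12x
y_6 = 308 - 32x
So 308 - 32x = 500, giving x = -6.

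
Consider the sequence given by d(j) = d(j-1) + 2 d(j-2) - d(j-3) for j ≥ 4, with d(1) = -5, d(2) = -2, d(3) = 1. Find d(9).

60

d(4) = 1 + 2(-2) - (-5) = 2
d(5) = 2 + 2(1) - (-2) = 6
d(6) = 6 + 2(2) - 1 = 9
d(7) = 9 + 2(6) - 2 = 19
d(8) = 19 + 2(9) - 6 = 31
d(9) = 31 + 2(19) - 9 = 60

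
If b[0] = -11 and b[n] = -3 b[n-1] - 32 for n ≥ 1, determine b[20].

-10460353211

The fixed point is -32/(1 + 3) = -8, so b[n] + 8 = -3(b[n-1] + 8).
Hence b[n] = -3·(-3)^n - 8.
b[20] = -3·(-3)^{20} - 8 = -3·3486784401 - 8 = -10460353211.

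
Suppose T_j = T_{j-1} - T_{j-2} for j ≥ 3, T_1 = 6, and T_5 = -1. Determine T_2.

Let T_2 = y.
T_3 = -6 + y
T_4 = -6
T_5 = -y
So -y = -1, giving y = 1.

1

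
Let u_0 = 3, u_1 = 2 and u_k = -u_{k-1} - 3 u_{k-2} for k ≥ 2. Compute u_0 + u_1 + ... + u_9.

u_2 = -2 - 3(3) = -11
u_3 = -(-11) - 3(2) = 5
u_4 = -5 - 3(-11) = 28
u_5 = -28 - 3(5) = -43
u_6 = -(-43) - 3(28) = -41
u_7 = -(-41) - 3(-43) = 170
u_8 = -170 - 3(-41) = -47
u_9 = -(-47) - 3(170) = -463
Sum = 3 + 2 + (-11) + 5 + 28 + (-43) + (-41) + 170 + (-47) + (-463) = -397

-397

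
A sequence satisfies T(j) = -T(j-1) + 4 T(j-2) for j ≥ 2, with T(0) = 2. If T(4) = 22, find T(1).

2

Let T(1) = x.
T(2) = 8 - x
T(3) = -8 + 5x
T(4) = 40 - 9x
So 40 - 9x = 22, giving x = 2.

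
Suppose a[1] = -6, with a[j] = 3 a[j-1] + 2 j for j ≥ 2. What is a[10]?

-68902

a[2] = 3·(-6) + 4 = -14
a[3] = 3·(-14) + 6 = -36
a[4] = 3·(-36) + 8 = -100
a[5] = 3·(-100) + 10 = -290
a[6] = 3·(-290) + 12 = -858
a[7] = 3·(-858) + 14 = -2560
a[8] = 3·(-2560) + 16 = -7664
a[9] = 3·(-7664) + 18 = -22974
a[10] = 3·(-22974) + 20 = -68902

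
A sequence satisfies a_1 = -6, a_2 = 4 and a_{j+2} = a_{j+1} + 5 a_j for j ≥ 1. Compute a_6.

a_3 = 4 + 5*(-6) = -26
a_4 = (-26) + 5*4 = -6
a_5 = (-6) + 5*(-26) = -136
a_6 = (-136) + 5*(-6) = -166

-166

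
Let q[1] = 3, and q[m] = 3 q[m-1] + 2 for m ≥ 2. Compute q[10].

q[2] = 3·3 + 2 = 11
q[3] = 3·11 + 2 = 35
q[4] = 3·35 + 2 = 107
q[5] = 3·107 + 2 = 323
q[6] = 3·323 + 2 = 971
q[7] = 3·971 + 2 = 2915
q[8] = 3·2915 + 2 = 8747
q[9] = 3·8747 + 2 = 26243
q[10] = 3·26243 + 2 = 78731

78731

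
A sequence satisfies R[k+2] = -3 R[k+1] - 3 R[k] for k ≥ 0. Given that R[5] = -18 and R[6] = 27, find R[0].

Rearranging, R[k-2] = (R[k] + 3 R[k-1]) / -3.
R[4] = (27 + 3*(-18)) / -3 = -27/-3 = 9
R[3] = (-18 + 3*9) / -3 = 9/-3 = -3
R[2] = (9 + 3*(-3)) / -3 = 0/-3 = 0
R[1] = (-3 + 3*0) / -3 = -3/-3 = 1
R[0] = (0 + 3*1) / -3 = 3/-3 = -1

-1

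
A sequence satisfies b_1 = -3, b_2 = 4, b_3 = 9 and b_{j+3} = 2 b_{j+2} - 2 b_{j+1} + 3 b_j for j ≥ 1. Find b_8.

b_4 = 2(9) - 2(4) + 3(-3) = 1
b_5 = 2(1) - 2(9) + 3(4) = -4
b_6 = 2(-4) - 2(1) + 3(9) = 17
b_7 = 2(17) - 2(-4) + 3(1) = 45
b_8 = 2(45) - 2(17) + 3(-4) = 44

44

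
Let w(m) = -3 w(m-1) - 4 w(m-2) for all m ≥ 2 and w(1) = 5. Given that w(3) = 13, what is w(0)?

-1

Let w(0) = v.
w(2) = -15 - 4v
w(3) = 25 + 12v
So 25 + 12v = 13, giving v = -1.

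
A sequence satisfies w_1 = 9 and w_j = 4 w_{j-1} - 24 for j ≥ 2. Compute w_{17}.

4294967304

The fixed point is -24/(1 - 4) = 8, so w_j - 8 = 4(w_{j-1} - 8).
Hence w_j = 1·4^{j-1} + 8.
w_{17} = 1·4^{16} + 8 = 1·4294967296 + 8 = 4294967304.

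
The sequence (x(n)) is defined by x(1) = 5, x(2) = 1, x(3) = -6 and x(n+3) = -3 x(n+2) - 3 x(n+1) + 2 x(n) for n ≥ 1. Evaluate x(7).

-19

x(4) = -3*(-6) - 3*1 + 2*5 = 25
x(5) = -3*25 - 3*(-6) + 2*1 = -55
x(6) = -3*(-55) - 3*25 + 2*(-6) = 78
x(7) = -3*78 - 3*(-55) + 2*25 = -19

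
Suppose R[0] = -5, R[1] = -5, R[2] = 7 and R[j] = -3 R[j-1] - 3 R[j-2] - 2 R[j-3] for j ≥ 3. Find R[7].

121

R[3] = -3·7 - 3·(-5) - 2·(-5) = 4
R[4] = -3·4 - 3·7 - 2·(-5) = -23
R[5] = -3·(-23) - 3·4 - 2·7 = 43
R[6] = -3·43 - 3·(-23) - 2·4 = -68
R[7] = -3·(-68) - 3·43 - 2·(-23) = 121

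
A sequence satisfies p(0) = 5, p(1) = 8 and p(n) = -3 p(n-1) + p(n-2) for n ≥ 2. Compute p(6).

p(2) = -3·8 + 5 = -19
p(3) = -3·(-19) + 8 = 65
p(4) = -3·65 + (-19) = -214
p(5) = -3·(-214) + 65 = 707
p(6) = -3·707 + (-214) = -2335

-2335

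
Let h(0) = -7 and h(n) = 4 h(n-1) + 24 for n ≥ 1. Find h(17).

17179869176

The fixed point is 24/(1 - 4) = -8, so h(n) + 8 = 4(h(n-1) + 8).
Hence h(n) = 1·4^n - 8.
h(17) = 1·4^{17} - 8 = 1·17179869184 - 8 = 17179869176.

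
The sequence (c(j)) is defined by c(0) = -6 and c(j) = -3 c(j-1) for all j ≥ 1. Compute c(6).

c(1) = -3*(-6) = 18
c(2) = -3*18 = -54
c(3) = -3*(-54) = 162
c(4) = -3*162 = -486
c(5) = -3*(-486) = 1458
c(6) = -3*1458 = -4374

-4374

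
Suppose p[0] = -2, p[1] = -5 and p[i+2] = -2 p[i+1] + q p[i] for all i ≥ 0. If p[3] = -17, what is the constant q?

-3

p[2] = 10 - 2q
p[3] = -20 - q
So -20 - q = -17, giving q = -3.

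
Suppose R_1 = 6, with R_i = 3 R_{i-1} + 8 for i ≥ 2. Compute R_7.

R_2 = 3·6 + 8 = 26
R_3 = 3·26 + 8 = 86
R_4 = 3·86 + 8 = 266
R_5 = 3·266 + 8 = 806
R_6 = 3·806 + 8 = 2426
R_7 = 3·2426 + 8 = 7286

7286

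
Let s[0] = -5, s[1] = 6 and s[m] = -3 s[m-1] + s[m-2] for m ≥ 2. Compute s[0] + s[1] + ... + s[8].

-22654

s[2] = -3*6 + (-5) = -23
s[3] = -3*(-23) + 6 = 75
s[4] = -3*75 + (-23) = -248
s[5] = -3*(-248) + 75 = 819
s[6] = -3*819 + (-248) = -2705
s[7] = -3*(-2705) + 819 = 8934
s[8] = -3*8934 + (-2705) = -29507
Sum = (-5) + 6 + (-23) + 75 + (-248) + 819 + (-2705) + 8934 + (-29507) = -22654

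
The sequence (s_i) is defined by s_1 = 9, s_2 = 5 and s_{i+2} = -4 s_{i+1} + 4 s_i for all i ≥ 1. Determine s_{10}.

s_3 = -4(5) + 4(9) = 16
s_4 = -4(16) + 4(5) = -44
s_5 = -4(-44) + 4(16) = 240
s_6 = -4(240) + 4(-44) = -1136
s_7 = -4(-1136) + 4(240) = 5504
s_8 = -4(5504) + 4(-1136) = -26560
s_9 = -4(-26560) + 4(5504) = 128256
s_{10} = -4(128256) + 4(-26560) = -619264

-619264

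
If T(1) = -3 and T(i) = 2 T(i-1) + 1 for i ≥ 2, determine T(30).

The fixed point is 1/(1 - 2) = -1, so T(i) + 1 = 2(T(i-1) + 1).
Hence T(i) = -2·2^{i-1} - 1.
T(30) = -2·2^{29} - 1 = -2·536870912 - 1 = -1073741825.

-1073741825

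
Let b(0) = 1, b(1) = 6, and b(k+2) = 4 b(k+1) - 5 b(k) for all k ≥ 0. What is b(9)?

b(2) = 4*6 - 5*1 = 19
b(3) = 4*19 - 5*6 = 46
b(4) = 4*46 - 5*19 = 89
b(5) = 4*89 - 5*46 = 126
b(6) = 4*126 - 5*89 = 59
b(7) = 4*59 - 5*126 = -394
b(8) = 4*(-394) - 5*59 = -1871
b(9) = 4*(-1871) - 5*(-394) = -5514

-5514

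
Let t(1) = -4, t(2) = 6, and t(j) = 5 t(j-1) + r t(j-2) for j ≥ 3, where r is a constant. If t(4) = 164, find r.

t(3) = 30 - 4r
t(4) = 150 - 14r
So 150 - 14r = 164, giving r = -1.

-1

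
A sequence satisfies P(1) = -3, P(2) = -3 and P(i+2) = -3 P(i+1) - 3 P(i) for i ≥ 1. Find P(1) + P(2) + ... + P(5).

48

P(3) = -3*(-3) - 3*(-3) = 18
P(4) = -3*18 - 3*(-3) = -45
P(5) = -3*(-45) - 3*18 = 81
Sum = (-3) + (-3) + 18 + (-45) + 81 = 48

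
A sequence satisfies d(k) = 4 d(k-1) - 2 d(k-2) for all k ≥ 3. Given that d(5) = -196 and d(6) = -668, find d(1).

Rearranging, d(k-2) = (d(k) - 4 d(k-1)) / -2.
d(4) = (-668 - 4(-196)) / -2 = 116/-2 = -58
d(3) = (-196 - 4(-58)) / -2 = 36/-2 = -18
d(2) = (-58 - 4(-18)) / -2 = 14/-2 = -7
d(1) = (-18 - 4(-7)) / -2 = 10/-2 = -5

-5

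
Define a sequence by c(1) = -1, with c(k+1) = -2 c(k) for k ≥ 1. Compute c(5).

c(2) = -2·(-1) = 2
c(3) = -2·2 = -4
c(4) = -2·(-4) = 8
c(5) = -2·8 = -16

-16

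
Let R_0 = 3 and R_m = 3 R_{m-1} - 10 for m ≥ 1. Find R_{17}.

-258280321

The fixed point is -10/(1 - 3) = 5, so R_m - 5 = 3(R_{m-1} - 5).
Hence R_m = -2·3^m + 5.
R_{17} = -2·3^{17} + 5 = -2·129140163 + 5 = -258280321.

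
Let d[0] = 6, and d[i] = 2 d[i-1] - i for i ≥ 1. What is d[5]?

135

d[1] = 2(6) - 1 = 11
d[2] = 2(11) - 2 = 20
d[3] = 2(20) - 3 = 37
d[4] = 2(37) - 4 = 70
d[5] = 2(70) - 5 = 135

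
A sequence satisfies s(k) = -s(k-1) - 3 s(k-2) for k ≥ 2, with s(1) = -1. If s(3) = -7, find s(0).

Let s(0) = z.
s(2) = 1 - 3z
s(3) = 2 + 3z
So 2 + 3z = -7, giving z = -3.

-3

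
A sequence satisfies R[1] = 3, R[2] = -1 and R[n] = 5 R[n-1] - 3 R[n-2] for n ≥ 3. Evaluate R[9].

R[3] = 5(-1) - 3(3) = -14
R[4] = 5(-14) - 3(-1) = -67
R[5] = 5(-67) - 3(-14) = -293
R[6] = 5(-293) - 3(-67) = -1264
R[7] = 5(-1264) - 3(-293) = -5441
R[8] = 5(-5441) - 3(-1264) = -23413
R[9] = 5(-23413) - 3(-5441) = -100742

-100742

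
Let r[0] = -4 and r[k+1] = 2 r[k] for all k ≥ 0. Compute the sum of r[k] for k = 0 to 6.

-508

r[1] = 2·(-4) = -8
r[2] = 2·(-8) = -16
r[3] = 2·(-16) = -32
r[4] = 2·(-32) = -64
r[5] = 2·(-64) = -128
r[6] = 2·(-128) = -256
Sum = (-4) + (-8) + (-16) + (-32) + (-64) + (-128) + (-256) = -508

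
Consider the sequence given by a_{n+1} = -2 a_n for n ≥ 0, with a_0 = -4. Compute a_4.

a_1 = -2(-4) = 8
a_2 = -2(8) = -16
a_3 = -2(-16) = 32
a_4 = -2(32) = -64

-64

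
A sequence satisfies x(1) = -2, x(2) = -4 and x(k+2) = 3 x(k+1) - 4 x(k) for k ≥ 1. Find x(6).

68

x(3) = 3(-4) - 4(-2) = -4
x(4) = 3(-4) - 4(-4) = 4
x(5) = 3(4) - 4(-4) = 28
x(6) = 3(28) - 4(4) = 68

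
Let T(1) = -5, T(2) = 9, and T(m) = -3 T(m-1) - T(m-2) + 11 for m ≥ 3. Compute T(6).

225

T(3) = -3(9) - (-5) + 11 = -11
T(4) = -3(-11) - 9 + 11 = 35
T(5) = -3(35) - (-11) + 11 = -83
T(6) = -3(-83) - 35 + 11 = 225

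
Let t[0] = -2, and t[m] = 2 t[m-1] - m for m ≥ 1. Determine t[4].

t[1] = 2(-2) - 1 = -5
t[2] = 2(-5) - 2 = -12
t[3] = 2(-12) - 3 = -27
t[4] = 2(-27) - 4 = -58

-58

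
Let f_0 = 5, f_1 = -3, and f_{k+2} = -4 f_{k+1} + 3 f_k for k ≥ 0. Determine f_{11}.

-25611669

f_2 = -4*(-3) + 3*5 = 27
f_3 = -4*27 + 3*(-3) = -117
f_4 = -4*(-117) + 3*27 = 549
f_5 = -4*549 + 3*(-117) = -2547
f_6 = -4*(-2547) + 3*549 = 11835
f_7 = -4*11835 + 3*(-2547) = -54981
f_8 = -4*(-54981) + 3*11835 = 255429
f_9 = -4*255429 + 3*(-54981) = -1186659
f_{10} = -4*(-1186659) + 3*255429 = 5512923
f_{11} = -4*5512923 + 3*(-1186659) = -25611669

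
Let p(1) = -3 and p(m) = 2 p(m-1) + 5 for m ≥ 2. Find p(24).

16777211

The fixed point is 5/(1 - 2) = -5, so p(m) + 5 = 2(p(m-1) + 5).
Hence p(m) = 2·2^{m-1} - 5.
p(24) = 2·2^{23} - 5 = 2·8388608 - 5 = 16777211.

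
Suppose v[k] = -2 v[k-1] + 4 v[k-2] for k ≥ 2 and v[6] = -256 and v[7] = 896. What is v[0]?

4

Rearranging, v[k-2] = (v[k] + 2 v[k-1]) / 4.
v[5] = (896 + 2(-256)) / 4 = 384/4 = 96
v[4] = (-256 + 2(96)) / 4 = -64/4 = -16
v[3] = (96 + 2(-16)) / 4 = 64/4 = 16
v[2] = (-16 + 2(16)) / 4 = 16/4 = 4
v[1] = (16 + 2(4)) / 4 = 24/4 = 6
v[0] = (4 + 2(6)) / 4 = 16/4 = 4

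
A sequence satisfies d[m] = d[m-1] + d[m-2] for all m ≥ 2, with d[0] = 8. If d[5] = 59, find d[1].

7

Let d[1] = x.
d[2] = 8 + x
d[3] = 8 + 2x
d[4] = 16 + 3x
d[5] = 24 + 5x
So 24 + 5x = 59, giving x = 7.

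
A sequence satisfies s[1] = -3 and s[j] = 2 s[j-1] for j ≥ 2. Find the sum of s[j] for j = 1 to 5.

s[2] = 2·(-3) = -6
s[3] = 2·(-6) = -12
s[4] = 2·(-12) = -24
s[5] = 2·(-24) = -48
Sum = (-3) + (-6) + (-12) + (-24) + (-48) = -93

-93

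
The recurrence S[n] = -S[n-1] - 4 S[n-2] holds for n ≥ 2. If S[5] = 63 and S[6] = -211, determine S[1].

7

Rearranging, S[n-2] = (S[n] + S[n-1]) / -4.
S[4] = (-211 + 63) / -4 = -148/-4 = 37
S[3] = (63 + 37) / -4 = 100/-4 = -25
S[2] = (37 + (-25)) / -4 = 12/-4 = -3
S[1] = (-25 + (-3)) / -4 = -28/-4 = 7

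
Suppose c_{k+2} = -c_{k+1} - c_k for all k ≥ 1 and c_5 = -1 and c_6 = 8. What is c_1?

Rearranging, c_{k-2} = -(c_k + c_{k-1}).
c_4 = -(8 + (-1)) = -7
c_3 = -(-1 + (-7)) = 8
c_2 = -(-7 + 8) = -1
c_1 = -(8 + (-1)) = -7

-7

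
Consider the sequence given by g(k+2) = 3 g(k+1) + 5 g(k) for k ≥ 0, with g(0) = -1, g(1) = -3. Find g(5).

g(2) = 3*(-3) + 5*(-1) = -14
g(3) = 3*(-14) + 5*(-3) = -57
g(4) = 3*(-57) + 5*(-14) = -241
g(5) = 3*(-241) + 5*(-57) = -1008

-1008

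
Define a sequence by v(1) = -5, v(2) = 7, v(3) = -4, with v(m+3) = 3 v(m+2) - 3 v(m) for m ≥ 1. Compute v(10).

-1404

v(4) = 3*(-4) - 3*(-5) = 3
v(5) = 3*3 - 3*7 = -12
v(6) = 3*(-12) - 3*(-4) = -24
v(7) = 3*(-24) - 3*3 = -81
v(8) = 3*(-81) - 3*(-12) = -207
v(9) = 3*(-207) - 3*(-24) = -549
v(10) = 3*(-549) - 3*(-81) = -1404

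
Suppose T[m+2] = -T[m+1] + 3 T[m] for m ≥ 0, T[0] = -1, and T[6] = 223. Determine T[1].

Let T[1] = v.
T[2] = -3 - v
T[3] = 3 + 4v
T[4] = -12 - 7v
T[5] = 21 + 19v
T[6] = -57 - 40v
So -57 - 40v = 223, giving v = -7.

-7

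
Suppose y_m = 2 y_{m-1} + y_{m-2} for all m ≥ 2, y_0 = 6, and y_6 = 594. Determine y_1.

Let y_1 = z.
y_2 = 6 + 2z
y_3 = 12 + 5z
y_4 = 30 + 12z
y_5 = 72 + 29z
y_6 = 174 + 70z
So 174 + 70z = 594, giving z = 6.

6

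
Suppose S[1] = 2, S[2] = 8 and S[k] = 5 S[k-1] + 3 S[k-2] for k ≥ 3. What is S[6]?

7802

S[3] = 5*8 + 3*2 = 46
S[4] = 5*46 + 3*8 = 254
S[5] = 5*254 + 3*46 = 1408
S[6] = 5*1408 + 3*254 = 7802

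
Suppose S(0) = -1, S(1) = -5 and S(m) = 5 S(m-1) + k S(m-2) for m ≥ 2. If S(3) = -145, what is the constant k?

2

S(2) = -25 - k
S(3) = -125 - 10k
So -125 - 10k = -145, giving k = 2.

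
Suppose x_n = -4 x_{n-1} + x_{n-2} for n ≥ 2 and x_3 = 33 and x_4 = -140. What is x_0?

Rearranging, x_{n-2} = x_n + 4 x_{n-1}.
x_2 = -140 + 4·33 = -8
x_1 = 33 + 4·(-8) = 1
x_0 = -8 + 4·1 = -4

-4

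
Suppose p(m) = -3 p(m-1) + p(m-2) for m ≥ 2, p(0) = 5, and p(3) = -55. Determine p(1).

Let p(1) = v.
p(2) = 5 - 3v
p(3) = -15 + 10v
So -15 + 10v = -55, giving v = -4.

-4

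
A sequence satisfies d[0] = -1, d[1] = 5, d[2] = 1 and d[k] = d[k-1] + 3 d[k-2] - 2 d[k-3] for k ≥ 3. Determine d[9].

d[3] = 1 + 3(5) - 2(-1) = 18
d[4] = 18 + 3(1) - 2(5) = 11
d[5] = 11 + 3(18) - 2(1) = 63
d[6] = 63 + 3(11) - 2(18) = 60
d[7] = 60 + 3(63) - 2(11) = 227
d[8] = 227 + 3(60) - 2(63) = 281
d[9] = 281 + 3(227) - 2(60) = 842

842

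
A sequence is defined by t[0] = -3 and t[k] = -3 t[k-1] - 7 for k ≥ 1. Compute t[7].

2732

t[1] = -3·(-3) - 7 = 2
t[2] = -3·2 - 7 = -13
t[3] = -3·(-13) - 7 = 32
t[4] = -3·32 - 7 = -103
t[5] = -3·(-103) - 7 = 302
t[6] = -3·302 - 7 = -913
t[7] = -3·(-913) - 7 = 2732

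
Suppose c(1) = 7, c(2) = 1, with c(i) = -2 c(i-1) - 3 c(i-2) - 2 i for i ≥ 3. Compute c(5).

-17

c(3) = -2(1) - 3(7) - 6 = -29
c(4) = -2(-29) - 3(1) - 8 = 47
c(5) = -2(47) - 3(-29) - 10 = -17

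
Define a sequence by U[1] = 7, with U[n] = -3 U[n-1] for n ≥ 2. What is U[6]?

U[2] = -3(7) = -21
U[3] = -3(-21) = 63
U[4] = -3(63) = -189
U[5] = -3(-189) = 567
U[6] = -3(567) = -1701

-1701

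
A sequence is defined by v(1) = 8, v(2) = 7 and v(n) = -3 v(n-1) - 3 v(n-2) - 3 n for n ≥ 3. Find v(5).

v(3) = -3(7) - 3(8) - 9 = -54
v(4) = -3(-54) - 3(7) - 12 = 129
v(5) = -3(129) - 3(-54) - 15 = -240

-240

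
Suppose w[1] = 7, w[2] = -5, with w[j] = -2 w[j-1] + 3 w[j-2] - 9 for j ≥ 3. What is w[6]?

w[3] = -2(-5) + 3(7) - 9 = 22
w[4] = -2(22) + 3(-5) - 9 = -68
w[5] = -2(-68) + 3(22) - 9 = 193
w[6] = -2(193) + 3(-68) - 9 = -599

-599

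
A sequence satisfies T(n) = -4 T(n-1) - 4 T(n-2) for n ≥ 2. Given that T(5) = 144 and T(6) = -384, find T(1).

Rearranging, T(n-2) = (T(n) + 4 T(n-1)) / -4.
T(4) = (-384 + 4·144) / -4 = 192/-4 = -48
T(3) = (144 + 4·(-48)) / -4 = -48/-4 = 12
T(2) = (-48 + 4·12) / -4 = 0/-4 = 0
T(1) = (12 + 4·0) / -4 = 12/-4 = -3

-3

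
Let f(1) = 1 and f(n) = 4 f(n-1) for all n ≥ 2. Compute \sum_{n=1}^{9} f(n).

f(2) = 4(1) = 4
f(3) = 4(4) = 16
f(4) = 4(16) = 64
f(5) = 4(64) = 256
f(6) = 4(256) = 1024
f(7) = 4(1024) = 4096
f(8) = 4(4096) = 16384
f(9) = 4(16384) = 65536
Sum = 1 + 4 + 16 + 64 + 256 + 1024 + 4096 + 16384 + 65536 = 87381

87381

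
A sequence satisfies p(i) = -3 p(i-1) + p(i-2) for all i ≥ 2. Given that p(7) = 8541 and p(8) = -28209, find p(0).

6

Rearranging, p(i-2) = p(i) + 3 p(i-1).
p(6) = -28209 + 3·8541 = -2586
p(5) = 8541 + 3·(-2586) = 783
p(4) = -2586 + 3·783 = -237
p(3) = 783 + 3·(-237) = 72
p(2) = -237 + 3·72 = -21
p(1) = 72 + 3·(-21) = 9
p(0) = -21 + 3·9 = 6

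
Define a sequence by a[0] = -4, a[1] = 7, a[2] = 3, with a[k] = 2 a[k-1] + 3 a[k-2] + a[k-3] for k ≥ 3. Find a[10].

a[3] = 2·3 + 3·7 + (-4) = 23
a[4] = 2·23 + 3·3 + 7 = 62
a[5] = 2·62 + 3·23 + 3 = 196
a[6] = 2·196 + 3·62 + 23 = 601
a[7] = 2·601 + 3·196 + 62 = 1852
a[8] = 2·1852 + 3·601 + 196 = 5703
a[9] = 2·5703 + 3·1852 + 601 = 17563
a[10] = 2·17563 + 3·5703 + 1852 = 54087

54087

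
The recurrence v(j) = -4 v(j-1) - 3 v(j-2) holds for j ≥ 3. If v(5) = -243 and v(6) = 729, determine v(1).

Rearranging, v(j-2) = (v(j) + 4 v(j-1)) / -3.
v(4) = (729 + 4·(-243)) / -3 = -243/-3 = 81
v(3) = (-243 + 4·81) / -3 = 81/-3 = -27
v(2) = (81 + 4·(-27)) / -3 = -27/-3 = 9
v(1) = (-27 + 4·9) / -3 = 9/-3 = -3

-3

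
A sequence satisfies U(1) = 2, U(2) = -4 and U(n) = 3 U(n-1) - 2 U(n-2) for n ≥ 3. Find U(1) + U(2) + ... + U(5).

-146

U(3) = 3(-4) - 2(2) = -16
U(4) = 3(-16) - 2(-4) = -40
U(5) = 3(-40) - 2(-16) = -88
Sum = 2 + (-4) + (-16) + (-40) + (-88) = -146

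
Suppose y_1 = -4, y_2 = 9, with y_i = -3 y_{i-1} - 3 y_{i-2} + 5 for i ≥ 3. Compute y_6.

-52

y_3 = -3·9 - 3·(-4) + 5 = -10
y_4 = -3·(-10) - 3·9 + 5 = 8
y_5 = -3·8 - 3·(-10) + 5 = 11
y_6 = -3·11 - 3·8 + 5 = -52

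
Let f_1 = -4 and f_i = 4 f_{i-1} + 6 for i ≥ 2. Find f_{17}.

The fixed point is 6/(1 - 4) = -2, so f_i + 2 = 4(f_{i-1} + 2).
Hence f_i = -2·4^{i-1} - 2.
f_{17} = -2·4^{16} - 2 = -2·4294967296 - 2 = -8589934594.

-8589934594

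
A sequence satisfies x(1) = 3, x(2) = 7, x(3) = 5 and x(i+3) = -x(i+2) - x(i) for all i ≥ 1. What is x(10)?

-35

x(4) = -5 - 3 = -8
x(5) = -(-8) - 7 = 1
x(6) = -1 - 5 = -6
x(7) = -(-6) - (-8) = 14
x(8) = -14 - 1 = -15
x(9) = -(-15) - (-6) = 21
x(10) = -21 - 14 = -35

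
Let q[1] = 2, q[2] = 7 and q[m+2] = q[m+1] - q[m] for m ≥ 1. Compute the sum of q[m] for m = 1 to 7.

2

q[3] = 7 - 2 = 5
q[4] = 5 - 7 = -2
q[5] = (-2) - 5 = -7
q[6] = (-7) - (-2) = -5
q[7] = (-5) - (-7) = 2
Sum = 2 + 7 + 5 + (-2) + (-7) + (-5) + 2 = 2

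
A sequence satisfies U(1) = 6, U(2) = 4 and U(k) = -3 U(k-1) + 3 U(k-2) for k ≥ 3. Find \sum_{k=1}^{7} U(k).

406

U(3) = -3(4) + 3(6) = 6
U(4) = -3(6) + 3(4) = -6
U(5) = -3(-6) + 3(6) = 36
U(6) = -3(36) + 3(-6) = -126
U(7) = -3(-126) + 3(36) = 486
Sum = 6 + 4 + 6 + (-6) + 36 + (-126) + 486 = 406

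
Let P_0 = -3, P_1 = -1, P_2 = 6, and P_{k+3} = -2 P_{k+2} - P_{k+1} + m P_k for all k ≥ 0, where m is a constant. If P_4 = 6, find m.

P_3 = -11 - 3m
P_4 = 16 + 5m
So 16 + 5m = 6, giving m = -2.

-2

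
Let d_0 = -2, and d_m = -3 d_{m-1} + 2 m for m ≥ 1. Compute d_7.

5198

d_1 = -3·(-2) + 2 = 8
d_2 = -3·8 + 4 = -20
d_3 = -3·(-20) + 6 = 66
d_4 = -3·66 + 8 = -190
d_5 = -3·(-190) + 10 = 580
d_6 = -3·580 + 12 = -1728
d_7 = -3·(-1728) + 14 = 5198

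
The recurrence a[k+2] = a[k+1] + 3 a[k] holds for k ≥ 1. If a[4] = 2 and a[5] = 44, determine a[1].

6

Rearranging, a[k-2] = (a[k] - a[k-1]) / 3.
a[3] = (44 - 2) / 3 = 42/3 = 14
a[2] = (2 - 14) / 3 = -12/3 = -4
a[1] = (14 - (-4)) / 3 = 18/3 = 6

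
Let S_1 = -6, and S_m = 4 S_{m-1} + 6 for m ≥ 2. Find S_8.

S_2 = 4*(-6) + 6 = -18
S_3 = 4*(-18) + 6 = -66
S_4 = 4*(-66) + 6 = -258
S_5 = 4*(-258) + 6 = -1026
S_6 = 4*(-1026) + 6 = -4098
S_7 = 4*(-4098) + 6 = -16386
S_8 = 4*(-16386) + 6 = -65538

-65538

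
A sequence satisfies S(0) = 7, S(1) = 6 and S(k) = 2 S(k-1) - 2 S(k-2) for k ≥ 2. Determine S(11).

-256

S(2) = 2·6 - 2·7 = -2
S(3) = 2·(-2) - 2·6 = -16
S(4) = 2·(-16) - 2·(-2) = -28
S(5) = 2·(-28) - 2·(-16) = -24
S(6) = 2·(-24) - 2·(-28) = 8
S(7) = 2·8 - 2·(-24) = 64
S(8) = 2·64 - 2·8 = 112
S(9) = 2·112 - 2·64 = 96
S(10) = 2·96 - 2·112 = -32
S(11) = 2·(-32) - 2·96 = -256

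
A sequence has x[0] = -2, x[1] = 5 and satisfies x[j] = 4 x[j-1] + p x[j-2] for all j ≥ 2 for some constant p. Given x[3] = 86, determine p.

-2

x[2] = 20 - 2p
x[3] = 80 - 3p
So 80 - 3p = 86, giving p = -2.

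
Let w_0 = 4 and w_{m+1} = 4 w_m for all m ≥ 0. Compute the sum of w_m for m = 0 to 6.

w_1 = 4*4 = 16
w_2 = 4*16 = 64
w_3 = 4*64 = 256
w_4 = 4*256 = 1024
w_5 = 4*1024 = 4096
w_6 = 4*4096 = 16384
Sum = 4 + 16 + 64 + 256 + 1024 + 4096 + 16384 = 21844

21844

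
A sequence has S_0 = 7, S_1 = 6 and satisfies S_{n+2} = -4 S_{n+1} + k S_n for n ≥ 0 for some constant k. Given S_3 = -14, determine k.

S_2 = -24 + 7k
S_3 = 96 - 22k
So 96 - 22k = -14, giving k = 5.

5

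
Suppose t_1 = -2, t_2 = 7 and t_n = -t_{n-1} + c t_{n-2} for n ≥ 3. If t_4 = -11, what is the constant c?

-2

t_3 = -7 - 2c
t_4 = 7 + 9c
So 7 + 9c = -11, giving c = -2.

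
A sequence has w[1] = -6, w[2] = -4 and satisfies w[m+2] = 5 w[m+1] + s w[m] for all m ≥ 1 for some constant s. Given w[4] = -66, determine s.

w[3] = -20 - 6s
w[4] = -100 - 34s
So -100 - 34s = -66, giving s = -1.

-1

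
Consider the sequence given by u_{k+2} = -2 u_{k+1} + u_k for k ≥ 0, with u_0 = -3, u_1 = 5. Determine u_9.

6149

u_2 = -2·5 + (-3) = -13
u_3 = -2·(-13) + 5 = 31
u_4 = -2·31 + (-13) = -75
u_5 = -2·(-75) + 31 = 181
u_6 = -2·181 + (-75) = -437
u_7 = -2·(-437) + 181 = 1055
u_8 = -2·1055 + (-437) = -2547
u_9 = -2·(-2547) + 1055 = 6149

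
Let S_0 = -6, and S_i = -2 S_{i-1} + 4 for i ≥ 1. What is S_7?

940

S_1 = -2*(-6) + 4 = 16
S_2 = -2*16 + 4 = -28
S_3 = -2*(-28) + 4 = 60
S_4 = -2*60 + 4 = -116
S_5 = -2*(-116) + 4 = 236
S_6 = -2*236 + 4 = -468
S_7 = -2*(-468) + 4 = 940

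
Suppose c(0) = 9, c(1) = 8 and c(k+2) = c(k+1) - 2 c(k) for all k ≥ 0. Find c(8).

c(2) = 8 - 2*9 = -10
c(3) = (-10) - 2*8 = -26
c(4) = (-26) - 2*(-10) = -6
c(5) = (-6) - 2*(-26) = 46
c(6) = 46 - 2*(-6) = 58
c(7) = 58 - 2*46 = -34
c(8) = (-34) - 2*58 = -150

-150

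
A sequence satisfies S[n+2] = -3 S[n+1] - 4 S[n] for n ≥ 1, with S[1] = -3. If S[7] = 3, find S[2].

3

Let S[2] = v.
S[3] = 12 - 3v
S[4] = -36 + 5v
S[5] = 60 - 3v
S[6] = -36 - 11v
S[7] = -132 + 45v
So -132 + 45v = 3, giving v = 3.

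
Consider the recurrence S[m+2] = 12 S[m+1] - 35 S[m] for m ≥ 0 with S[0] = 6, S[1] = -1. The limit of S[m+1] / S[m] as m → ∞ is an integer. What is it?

The characteristic equation is r^2 - 12r + 35 = 0, which factors as (r - 7)(r - 5) = 0.
So the roots are 7 and 5. Since |7| > |5| and the coefficient of 7^m is non-zero, the ratio tends to 7.

7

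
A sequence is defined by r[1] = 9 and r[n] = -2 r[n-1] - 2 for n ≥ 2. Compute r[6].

r[2] = -2(9) - 2 = -20
r[3] = -2(-20) - 2 = 38
r[4] = -2(38) - 2 = -78
r[5] = -2(-78) - 2 = 154
r[6] = -2(154) - 2 = -310

-310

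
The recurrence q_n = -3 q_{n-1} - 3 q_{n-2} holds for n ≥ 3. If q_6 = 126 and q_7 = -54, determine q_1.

2

Rearranging, q_{n-2} = (q_n + 3 q_{n-1}) / -3.
q_5 = (-54 + 3*126) / -3 = 324/-3 = -108
q_4 = (126 + 3*(-108)) / -3 = -198/-3 = 66
q_3 = (-108 + 3*66) / -3 = 90/-3 = -30
q_2 = (66 + 3*(-30)) / -3 = -24/-3 = 8
q_1 = (-30 + 3*8) / -3 = -6/-3 = 2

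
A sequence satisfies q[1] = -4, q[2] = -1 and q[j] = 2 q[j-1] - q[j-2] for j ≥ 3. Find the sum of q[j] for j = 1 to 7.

q[3] = 2(-1) - (-4) = 2
q[4] = 2(2) - (-1) = 5
q[5] = 2(5) - 2 = 8
q[6] = 2(8) - 5 = 11
q[7] = 2(11) - 8 = 14
Sum = (-4) + (-1) + 2 + 5 + 8 + 11 + 14 = 35

35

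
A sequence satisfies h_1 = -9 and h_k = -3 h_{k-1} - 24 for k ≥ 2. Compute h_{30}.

The fixed point is -24/(1 + 3) = -6, so h_k + 6 = -3(h_{k-1} + 6).
Hence h_k = -3·(-3)^{k-1} - 6.
h_{30} = -3·(-3)^{29} - 6 = -3·-68630377364883 - 6 = 205891132094643.

205891132094643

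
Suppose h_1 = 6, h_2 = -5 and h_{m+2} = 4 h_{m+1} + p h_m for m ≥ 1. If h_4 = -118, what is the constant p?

h_3 = -20 + 6p
h_4 = -80 + 19p
So -80 + 19p = -118, giving p = -2.

-2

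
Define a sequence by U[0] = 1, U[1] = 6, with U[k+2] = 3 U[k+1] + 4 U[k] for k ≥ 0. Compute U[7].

22938

U[2] = 3*6 + 4*1 = 22
U[3] = 3*22 + 4*6 = 90
U[4] = 3*90 + 4*22 = 358
U[5] = 3*358 + 4*90 = 1434
U[6] = 3*1434 + 4*358 = 5734
U[7] = 3*5734 + 4*1434 = 22938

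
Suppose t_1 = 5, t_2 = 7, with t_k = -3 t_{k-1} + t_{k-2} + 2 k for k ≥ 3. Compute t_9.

-16486

t_3 = -3(7) + 5 + 6 = -10
t_4 = -3(-10) + 7 + 8 = 45
t_5 = -3(45) + (-10) + 10 = -135
t_6 = -3(-135) + 45 + 12 = 462
t_7 = -3(462) + (-135) + 14 = -1507
t_8 = -3(-1507) + 462 + 16 = 4999
t_9 = -3(4999) + (-1507) + 18 = -16486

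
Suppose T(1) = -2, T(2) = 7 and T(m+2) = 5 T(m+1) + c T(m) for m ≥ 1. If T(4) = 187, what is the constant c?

-4

T(3) = 35 - 2c
T(4) = 175 - 3c
So 175 - 3c = 187, giving c = -4.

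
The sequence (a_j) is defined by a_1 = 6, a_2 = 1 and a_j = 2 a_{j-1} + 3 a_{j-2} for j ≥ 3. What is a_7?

a_3 = 2*1 + 3*6 = 20
a_4 = 2*20 + 3*1 = 43
a_5 = 2*43 + 3*20 = 146
a_6 = 2*146 + 3*43 = 421
a_7 = 2*421 + 3*146 = 1280

1280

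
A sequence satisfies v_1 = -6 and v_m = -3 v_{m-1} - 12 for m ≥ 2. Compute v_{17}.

-129140166

The fixed point is -12/(1 + 3) = -3, so v_m + 3 = -3(v_{m-1} + 3).
Hence v_m = -3·(-3)^{m-1} - 3.
v_{17} = -3·(-3)^{16} - 3 = -3·43046721 - 3 = -129140166.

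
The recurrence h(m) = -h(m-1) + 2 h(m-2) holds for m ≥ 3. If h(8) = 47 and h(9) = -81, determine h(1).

Rearranging, h(m-2) = (h(m) + h(m-1)) / 2.
h(7) = (-81 + 47) / 2 = -34/2 = -17
h(6) = (47 + (-17)) / 2 = 30/2 = 15
h(5) = (-17 + 15) / 2 = -2/2 = -1
h(4) = (15 + (-1)) / 2 = 14/2 = 7
h(3) = (-1 + 7) / 2 = 6/2 = 3
h(2) = (7 + 3) / 2 = 10/2 = 5
h(1) = (3 + 5) / 2 = 8/2 = 4

4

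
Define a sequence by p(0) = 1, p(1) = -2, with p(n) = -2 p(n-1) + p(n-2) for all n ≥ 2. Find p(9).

p(2) = -2*(-2) + 1 = 5
p(3) = -2*5 + (-2) = -12
p(4) = -2*(-12) + 5 = 29
p(5) = -2*29 + (-12) = -70
p(6) = -2*(-70) + 29 = 169
p(7) = -2*169 + (-70) = -408
p(8) = -2*(-408) + 169 = 985
p(9) = -2*985 + (-408) = -2378

-2378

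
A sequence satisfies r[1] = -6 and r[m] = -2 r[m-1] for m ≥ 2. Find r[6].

192

r[2] = -2*(-6) = 12
r[3] = -2*12 = -24
r[4] = -2*(-24) = 48
r[5] = -2*48 = -96
r[6] = -2*(-96) = 192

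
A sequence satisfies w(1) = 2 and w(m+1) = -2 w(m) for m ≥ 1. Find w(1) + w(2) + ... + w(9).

w(2) = -2*2 = -4
w(3) = -2*(-4) = 8
w(4) = -2*8 = -16
w(5) = -2*(-16) = 32
w(6) = -2*32 = -64
w(7) = -2*(-64) = 128
w(8) = -2*128 = -256
w(9) = -2*(-256) = 512
Sum = 2 + (-4) + 8 + (-16) + 32 + (-64) + 128 + (-256) + 512 = 342

342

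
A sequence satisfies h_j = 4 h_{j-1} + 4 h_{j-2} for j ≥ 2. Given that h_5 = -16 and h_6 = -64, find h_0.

Rearranging, h_{j-2} = (h_j - 4 h_{j-1}) / 4.
h_4 = (-64 - 4·(-16)) / 4 = 0/4 = 0
h_3 = (-16 - 4·0) / 4 = -16/4 = -4
h_2 = (0 - 4·(-4)) / 4 = 16/4 = 4
h_1 = (-4 - 4·4) / 4 = -20/4 = -5
h_0 = (4 - 4·(-5)) / 4 = 24/4 = 6

6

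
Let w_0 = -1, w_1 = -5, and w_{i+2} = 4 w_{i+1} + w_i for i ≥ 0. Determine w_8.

-121393

w_2 = 4*(-5) + (-1) = -21
w_3 = 4*(-21) + (-5) = -89
w_4 = 4*(-89) + (-21) = -377
w_5 = 4*(-377) + (-89) = -1597
w_6 = 4*(-1597) + (-377) = -6765
w_7 = 4*(-6765) + (-1597) = -28657
w_8 = 4*(-28657) + (-6765) = -121393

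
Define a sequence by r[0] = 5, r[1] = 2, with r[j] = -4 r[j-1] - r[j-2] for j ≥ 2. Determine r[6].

r[2] = -4*2 - 5 = -13
r[3] = -4*(-13) - 2 = 50
r[4] = -4*50 - (-13) = -187
r[5] = -4*(-187) - 50 = 698
r[6] = -4*698 - (-187) = -2605

-2605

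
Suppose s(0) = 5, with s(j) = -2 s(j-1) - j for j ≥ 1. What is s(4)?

82

s(1) = -2·5 - 1 = -11
s(2) = -2·(-11) - 2 = 20
s(3) = -2·20 - 3 = -43
s(4) = -2·(-43) - 4 = 82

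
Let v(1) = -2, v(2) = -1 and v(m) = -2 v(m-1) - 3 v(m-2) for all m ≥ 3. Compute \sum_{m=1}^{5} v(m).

v(3) = -2*(-1) - 3*(-2) = 8
v(4) = -2*8 - 3*(-1) = -13
v(5) = -2*(-13) - 3*8 = 2
Sum = (-2) + (-1) + 8 + (-13) + 2 = -6

-6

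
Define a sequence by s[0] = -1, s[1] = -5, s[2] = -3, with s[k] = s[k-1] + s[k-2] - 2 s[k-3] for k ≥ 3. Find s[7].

s[3] = (-3) + (-5) - 2·(-1) = -6
s[4] = (-6) + (-3) - 2·(-5) = 1
s[5] = 1 + (-6) - 2·(-3) = 1
s[6] = 1 + 1 - 2·(-6) = 14
s[7] = 14 + 1 - 2·1 = 13

13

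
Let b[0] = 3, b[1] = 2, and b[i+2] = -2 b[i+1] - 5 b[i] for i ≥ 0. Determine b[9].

b[2] = -2·2 - 5·3 = -19
b[3] = -2·(-19) - 5·2 = 28
b[4] = -2·28 - 5·(-19) = 39
b[5] = -2·39 - 5·28 = -218
b[6] = -2·(-218) - 5·39 = 241
b[7] = -2·241 - 5·(-218) = 608
b[8] = -2·608 - 5·241 = -2421
b[9] = -2·(-2421) - 5·608 = 1802

1802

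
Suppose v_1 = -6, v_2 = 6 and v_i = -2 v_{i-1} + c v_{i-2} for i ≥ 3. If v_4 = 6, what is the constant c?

-1

v_3 = -12 - 6c
v_4 = 24 + 18c
So 24 + 18c = 6, giving c = -1.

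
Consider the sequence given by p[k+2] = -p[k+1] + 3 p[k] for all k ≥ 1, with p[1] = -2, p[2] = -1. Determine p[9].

-365

p[3] = -(-1) + 3·(-2) = -5
p[4] = -(-5) + 3·(-1) = 2
p[5] = -2 + 3·(-5) = -17
p[6] = -(-17) + 3·2 = 23
p[7] = -23 + 3·(-17) = -74
p[8] = -(-74) + 3·23 = 143
p[9] = -143 + 3·(-74) = -365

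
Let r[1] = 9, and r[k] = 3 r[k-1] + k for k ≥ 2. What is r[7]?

7468

r[2] = 3*9 + 2 = 29
r[3] = 3*29 + 3 = 90
r[4] = 3*90 + 4 = 274
r[5] = 3*274 + 5 = 827
r[6] = 3*827 + 6 = 2487
r[7] = 3*2487 + 7 = 7468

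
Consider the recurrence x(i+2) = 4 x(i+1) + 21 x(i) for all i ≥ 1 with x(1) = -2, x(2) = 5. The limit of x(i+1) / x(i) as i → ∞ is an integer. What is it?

The characteristic equation is r^2 - 4r - 21 = 0, which factors as (r - 7)(r + 3) = 0.
So the roots are 7 and -3. Since |7| > |-3| and the coefficient of 7^i is non-zero, the ratio tends to 7.

7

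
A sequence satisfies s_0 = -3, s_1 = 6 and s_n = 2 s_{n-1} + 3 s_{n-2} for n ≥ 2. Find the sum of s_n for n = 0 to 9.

22143

s_2 = 2*6 + 3*(-3) = 3
s_3 = 2*3 + 3*6 = 24
s_4 = 2*24 + 3*3 = 57
s_5 = 2*57 + 3*24 = 186
s_6 = 2*186 + 3*57 = 543
s_7 = 2*543 + 3*186 = 1644
s_8 = 2*1644 + 3*543 = 4917
s_9 = 2*4917 + 3*1644 = 14766
Sum = (-3) + 6 + 3 + 24 + 57 + 186 + 543 + 1644 + 4917 + 14766 = 22143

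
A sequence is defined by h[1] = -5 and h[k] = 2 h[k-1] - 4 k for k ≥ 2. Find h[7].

h[2] = 2(-5) - 8 = -18
h[3] = 2(-18) - 12 = -48
h[4] = 2(-48) - 16 = -112
h[5] = 2(-112) - 20 = -244
h[6] = 2(-244) - 24 = -512
h[7] = 2(-512) - 28 = -1052

-1052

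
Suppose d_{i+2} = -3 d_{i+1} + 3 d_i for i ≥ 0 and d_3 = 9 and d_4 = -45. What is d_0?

-5

Rearranging, d_{i-2} = (d_i + 3 d_{i-1}) / 3.
d_2 = (-45 + 3*9) / 3 = -18/3 = -6
d_1 = (9 + 3*(-6)) / 3 = -9/3 = -3
d_0 = (-6 + 3*(-3)) / 3 = -15/3 = -5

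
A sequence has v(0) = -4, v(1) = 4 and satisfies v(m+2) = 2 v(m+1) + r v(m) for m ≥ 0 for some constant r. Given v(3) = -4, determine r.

5

v(2) = 8 - 4r
v(3) = 16 - 4r
So 16 - 4r = -4, giving r = 5.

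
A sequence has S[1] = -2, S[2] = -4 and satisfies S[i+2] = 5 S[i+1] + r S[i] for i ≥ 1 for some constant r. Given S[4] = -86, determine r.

-1

S[3] = -20 - 2r
S[4] = -100 - 14r
So -100 - 14r = -86, giving r = -1.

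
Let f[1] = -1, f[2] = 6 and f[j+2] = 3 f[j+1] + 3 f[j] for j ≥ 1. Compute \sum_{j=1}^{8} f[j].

17381

f[3] = 3*6 + 3*(-1) = 15
f[4] = 3*15 + 3*6 = 63
f[5] = 3*63 + 3*15 = 234
f[6] = 3*234 + 3*63 = 891
f[7] = 3*891 + 3*234 = 3375
f[8] = 3*3375 + 3*891 = 12798
Sum = (-1) + 6 + 15 + 63 + 234 + 891 + 3375 + 12798 = 17381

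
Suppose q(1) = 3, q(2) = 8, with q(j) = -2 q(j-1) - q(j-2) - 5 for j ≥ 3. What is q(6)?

q(3) = -2*8 - 3 - 5 = -24
q(4) = -2*(-24) - 8 - 5 = 35
q(5) = -2*35 - (-24) - 5 = -51
q(6) = -2*(-51) - 35 - 5 = 62

62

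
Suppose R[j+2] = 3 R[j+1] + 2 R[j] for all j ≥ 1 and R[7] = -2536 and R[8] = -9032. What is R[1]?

-2

Rearranging, R[j-2] = (R[j] - 3 R[j-1]) / 2.
R[6] = (-9032 - 3*(-2536)) / 2 = -1424/2 = -712
R[5] = (-2536 - 3*(-712)) / 2 = -400/2 = -200
R[4] = (-712 - 3*(-200)) / 2 = -112/2 = -56
R[3] = (-200 - 3*(-56)) / 2 = -32/2 = -16
R[2] = (-56 - 3*(-16)) / 2 = -8/2 = -4
R[1] = (-16 - 3*(-4)) / 2 = -4/2 = -2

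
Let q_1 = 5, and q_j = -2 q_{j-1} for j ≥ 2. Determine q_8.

-640

q_2 = -2*5 = -10
q_3 = -2*(-10) = 20
q_4 = -2*20 = -40
q_5 = -2*(-40) = 80
q_6 = -2*80 = -160
q_7 = -2*(-160) = 320
q_8 = -2*320 = -640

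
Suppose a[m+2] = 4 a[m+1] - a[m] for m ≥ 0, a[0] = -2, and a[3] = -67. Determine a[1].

-5

Let a[1] = v.
a[2] = 2 + 4v
a[3] = 8 + 15v
So 8 + 15v = -67, giving v = -5.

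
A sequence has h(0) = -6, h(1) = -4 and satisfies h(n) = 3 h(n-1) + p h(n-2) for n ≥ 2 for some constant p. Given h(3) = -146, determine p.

5

h(2) = -12 - 6p
h(3) = -36 - 22p
So -36 - 22p = -146, giving p = 5.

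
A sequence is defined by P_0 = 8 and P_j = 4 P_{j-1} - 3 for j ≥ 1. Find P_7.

P_1 = 4(8) - 3 = 29
P_2 = 4(29) - 3 = 113
P_3 = 4(113) - 3 = 449
P_4 = 4(449) - 3 = 1793
P_5 = 4(1793) - 3 = 7169
P_6 = 4(7169) - 3 = 28673
P_7 = 4(28673) - 3 = 114689

114689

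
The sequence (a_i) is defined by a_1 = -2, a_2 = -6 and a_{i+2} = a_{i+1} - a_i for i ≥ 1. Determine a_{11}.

6

a_3 = (-6) - (-2) = -4
a_4 = (-4) - (-6) = 2
a_5 = 2 - (-4) = 6
a_6 = 6 - 2 = 4
a_7 = 4 - 6 = -2
a_8 = (-2) - 4 = -6
a_9 = (-6) - (-2) = -4
a_{10} = (-4) - (-6) = 2
a_{11} = 2 - (-4) = 6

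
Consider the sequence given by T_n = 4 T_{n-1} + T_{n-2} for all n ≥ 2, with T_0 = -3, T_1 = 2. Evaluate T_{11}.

T_2 = 4·2 + (-3) = 5
T_3 = 4·5 + 2 = 22
T_4 = 4·22 + 5 = 93
T_5 = 4·93 + 22 = 394
T_6 = 4·394 + 93 = 1669
T_7 = 4·1669 + 394 = 7070
T_8 = 4·7070 + 1669 = 29949
T_9 = 4·29949 + 7070 = 126866
T_{10} = 4·126866 + 29949 = 537413
T_{11} = 4·537413 + 126866 = 2276518

2276518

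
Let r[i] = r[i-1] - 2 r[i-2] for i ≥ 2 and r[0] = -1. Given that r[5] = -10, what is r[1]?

4

Let r[1] = y.
r[2] = 2 + y
r[3] = 2 - y
r[4] = -2 - 3y
r[5] = -6 - y
So -6 - y = -10, giving y = 4.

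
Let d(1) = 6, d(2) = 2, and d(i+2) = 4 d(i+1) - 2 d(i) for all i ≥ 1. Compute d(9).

d(3) = 4(2) - 2(6) = -4
d(4) = 4(-4) - 2(2) = -20
d(5) = 4(-20) - 2(-4) = -72
d(6) = 4(-72) - 2(-20) = -248
d(7) = 4(-248) - 2(-72) = -848
d(8) = 4(-848) - 2(-248) = -2896
d(9) = 4(-2896) - 2(-848) = -9888

-9888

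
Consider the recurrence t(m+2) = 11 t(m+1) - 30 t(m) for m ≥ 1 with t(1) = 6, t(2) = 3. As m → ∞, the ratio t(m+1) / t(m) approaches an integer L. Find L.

The characteristic equation is r^2 - 11r + 30 = 0, which factors as (r - 6)(r - 5) = 0.
So the roots are 6 and 5. Since |6| > |5| and the coefficient of 6^m is non-zero, the ratio tends to 6.

6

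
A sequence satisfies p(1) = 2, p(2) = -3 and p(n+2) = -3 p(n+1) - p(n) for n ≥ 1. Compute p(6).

p(3) = -3*(-3) - 2 = 7
p(4) = -3*7 - (-3) = -18
p(5) = -3*(-18) - 7 = 47
p(6) = -3*47 - (-18) = -123

-123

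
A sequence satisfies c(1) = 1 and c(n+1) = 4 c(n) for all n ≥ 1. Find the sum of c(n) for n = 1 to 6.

1365

c(2) = 4·1 = 4
c(3) = 4·4 = 16
c(4) = 4·16 = 64
c(5) = 4·64 = 256
c(6) = 4·256 = 1024
Sum = 1 + 4 + 16 + 64 + 256 + 1024 = 1365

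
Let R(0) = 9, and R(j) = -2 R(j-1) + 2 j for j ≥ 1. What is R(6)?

R(1) = -2(9) + 2 = -16
R(2) = -2(-16) + 4 = 36
R(3) = -2(36) + 6 = -66
R(4) = -2(-66) + 8 = 140
R(5) = -2(140) + 10 = -270
R(6) = -2(-270) + 12 = 552

552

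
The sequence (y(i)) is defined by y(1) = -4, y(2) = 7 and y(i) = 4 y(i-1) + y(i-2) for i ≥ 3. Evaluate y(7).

7824

y(3) = 4*7 + (-4) = 24
y(4) = 4*24 + 7 = 103
y(5) = 4*103 + 24 = 436
y(6) = 4*436 + 103 = 1847
y(7) = 4*1847 + 436 = 7824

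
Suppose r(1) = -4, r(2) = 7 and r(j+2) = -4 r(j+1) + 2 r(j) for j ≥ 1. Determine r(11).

-5462336

r(3) = -4(7) + 2(-4) = -36
r(4) = -4(-36) + 2(7) = 158
r(5) = -4(158) + 2(-36) = -704
r(6) = -4(-704) + 2(158) = 3132
r(7) = -4(3132) + 2(-704) = -13936
r(8) = -4(-13936) + 2(3132) = 62008
r(9) = -4(62008) + 2(-13936) = -275904
r(10) = -4(-275904) + 2(62008) = 1227632
r(11) = -4(1227632) + 2(-275904) = -5462336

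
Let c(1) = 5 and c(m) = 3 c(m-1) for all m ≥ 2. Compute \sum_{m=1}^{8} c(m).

c(2) = 3(5) = 15
c(3) = 3(15) = 45
c(4) = 3(45) = 135
c(5) = 3(135) = 405
c(6) = 3(405) = 1215
c(7) = 3(1215) = 3645
c(8) = 3(3645) = 10935
Sum = 5 + 15 + 45 + 135 + 405 + 1215 + 3645 + 10935 = 16400

16400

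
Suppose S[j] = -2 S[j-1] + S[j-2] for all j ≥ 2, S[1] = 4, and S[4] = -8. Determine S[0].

8

Let S[0] = y.
S[2] = -8 + y
S[3] = 20 - 2y
S[4] = -48 + 5y
So -48 + 5y = -8, giving y = 8.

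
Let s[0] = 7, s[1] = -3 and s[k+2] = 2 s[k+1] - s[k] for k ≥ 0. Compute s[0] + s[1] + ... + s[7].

s[2] = 2·(-3) - 7 = -13
s[3] = 2·(-13) - (-3) = -23
s[4] = 2·(-23) - (-13) = -33
s[5] = 2·(-33) - (-23) = -43
s[6] = 2·(-43) - (-33) = -53
s[7] = 2·(-53) - (-43) = -63
Sum = 7 + (-3) + (-13) + (-23) + (-33) + (-43) + (-53) + (-63) = -224

-224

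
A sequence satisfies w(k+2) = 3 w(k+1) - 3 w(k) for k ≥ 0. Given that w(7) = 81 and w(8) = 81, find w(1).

-3

Rearranging, w(k-2) = (w(k) - 3 w(k-1)) / -3.
w(6) = (81 - 3*81) / -3 = -162/-3 = 54
w(5) = (81 - 3*54) / -3 = -81/-3 = 27
w(4) = (54 - 3*27) / -3 = -27/-3 = 9
w(3) = (27 - 3*9) / -3 = 0/-3 = 0
w(2) = (9 - 3*0) / -3 = 9/-3 = -3
w(1) = (0 - 3*(-3)) / -3 = 9/-3 = -3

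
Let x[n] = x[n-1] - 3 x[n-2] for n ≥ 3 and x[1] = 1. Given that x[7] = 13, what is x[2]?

1

Let x[2] = z.
x[3] = -3 + z
x[4] = -3 - 2z
x[5] = 6 - 5z
x[6] = 15 + z
x[7] = -3 + 16z
So -3 + 16z = 13, giving z = 1.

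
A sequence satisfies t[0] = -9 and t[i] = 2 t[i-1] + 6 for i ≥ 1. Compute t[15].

The fixed point is 6/(1 - 2) = -6, so t[i] + 6 = 2(t[i-1] + 6).
Hence t[i] = -3·2^i - 6.
t[15] = -3·2^{15} - 6 = -3·32768 - 6 = -98310.

-98310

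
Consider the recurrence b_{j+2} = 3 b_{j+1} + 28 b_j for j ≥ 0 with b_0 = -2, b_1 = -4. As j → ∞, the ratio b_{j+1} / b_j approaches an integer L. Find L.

The characteristic equation is r^2 - 3r - 28 = 0, which factors as (r - 7)(r + 4) = 0.
So the roots are 7 and -4. Since |7| > |-4| and the coefficient of 7^j is non-zero, the ratio tends to 7.

7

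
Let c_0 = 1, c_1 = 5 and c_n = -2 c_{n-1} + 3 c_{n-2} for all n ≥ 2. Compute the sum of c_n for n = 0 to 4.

c_2 = -2(5) + 3(1) = -7
c_3 = -2(-7) + 3(5) = 29
c_4 = -2(29) + 3(-7) = -79
Sum = 1 + 5 + (-7) + 29 + (-79) = -51

-51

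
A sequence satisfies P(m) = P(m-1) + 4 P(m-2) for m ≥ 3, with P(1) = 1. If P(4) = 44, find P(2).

8

Let P(2) = v.
P(3) = 4 + v
P(4) = 4 + 5v
So 4 + 5v = 44, giving v = 8.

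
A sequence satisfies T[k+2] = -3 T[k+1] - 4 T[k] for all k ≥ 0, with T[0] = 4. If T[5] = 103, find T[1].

Let T[1] = v.
T[2] = -16 - 3v
T[3] = 48 + 5v
T[4] = -80 - 3v
T[5] = 48 - 11v
So 48 - 11v = 103, giving v = -5.

-5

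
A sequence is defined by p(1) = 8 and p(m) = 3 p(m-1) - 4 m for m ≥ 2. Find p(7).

2204

p(2) = 3·8 - 8 = 16
p(3) = 3·16 - 12 = 36
p(4) = 3·36 - 16 = 92
p(5) = 3·92 - 20 = 256
p(6) = 3·256 - 24 = 744
p(7) = 3·744 - 28 = 2204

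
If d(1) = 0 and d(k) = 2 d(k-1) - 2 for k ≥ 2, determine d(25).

-33554430

The fixed point is -2/(1 - 2) = 2, so d(k) - 2 = 2(d(k-1) - 2).
Hence d(k) = -2·2^{k-1} + 2.
d(25) = -2·2^{24} + 2 = -2·16777216 + 2 = -33554430.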